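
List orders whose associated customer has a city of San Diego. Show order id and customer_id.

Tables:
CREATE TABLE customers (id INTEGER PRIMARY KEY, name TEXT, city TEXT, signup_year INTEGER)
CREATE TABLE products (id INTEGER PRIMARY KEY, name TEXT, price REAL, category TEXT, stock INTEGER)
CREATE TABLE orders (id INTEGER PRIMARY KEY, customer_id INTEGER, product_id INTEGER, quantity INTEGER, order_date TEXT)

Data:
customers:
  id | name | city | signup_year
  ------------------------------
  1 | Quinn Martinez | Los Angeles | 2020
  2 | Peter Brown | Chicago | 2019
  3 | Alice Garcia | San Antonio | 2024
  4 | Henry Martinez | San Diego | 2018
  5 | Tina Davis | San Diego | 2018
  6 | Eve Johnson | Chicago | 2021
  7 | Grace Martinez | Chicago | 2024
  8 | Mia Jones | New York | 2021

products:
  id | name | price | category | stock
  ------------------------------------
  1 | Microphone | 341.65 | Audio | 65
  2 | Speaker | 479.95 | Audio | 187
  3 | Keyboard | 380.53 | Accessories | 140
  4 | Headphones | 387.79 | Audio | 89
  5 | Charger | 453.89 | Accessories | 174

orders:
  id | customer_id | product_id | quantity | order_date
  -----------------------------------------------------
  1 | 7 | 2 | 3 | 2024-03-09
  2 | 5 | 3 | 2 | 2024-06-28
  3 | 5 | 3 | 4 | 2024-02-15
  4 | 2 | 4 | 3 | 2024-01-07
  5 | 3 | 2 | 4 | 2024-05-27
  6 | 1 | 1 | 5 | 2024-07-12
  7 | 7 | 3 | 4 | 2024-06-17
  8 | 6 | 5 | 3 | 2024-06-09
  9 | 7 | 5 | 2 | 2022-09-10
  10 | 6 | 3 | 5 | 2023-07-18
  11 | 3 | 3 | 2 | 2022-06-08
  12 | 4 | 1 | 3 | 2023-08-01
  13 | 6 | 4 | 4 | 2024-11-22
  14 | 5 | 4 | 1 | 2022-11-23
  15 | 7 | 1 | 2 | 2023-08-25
SELECT id, customer_id FROM orders WHERE customer_id IN (SELECT id FROM customers WHERE city = 'San Diego')

Execution result:
id | customer_id
2 | 5
3 | 5
12 | 4
14 | 5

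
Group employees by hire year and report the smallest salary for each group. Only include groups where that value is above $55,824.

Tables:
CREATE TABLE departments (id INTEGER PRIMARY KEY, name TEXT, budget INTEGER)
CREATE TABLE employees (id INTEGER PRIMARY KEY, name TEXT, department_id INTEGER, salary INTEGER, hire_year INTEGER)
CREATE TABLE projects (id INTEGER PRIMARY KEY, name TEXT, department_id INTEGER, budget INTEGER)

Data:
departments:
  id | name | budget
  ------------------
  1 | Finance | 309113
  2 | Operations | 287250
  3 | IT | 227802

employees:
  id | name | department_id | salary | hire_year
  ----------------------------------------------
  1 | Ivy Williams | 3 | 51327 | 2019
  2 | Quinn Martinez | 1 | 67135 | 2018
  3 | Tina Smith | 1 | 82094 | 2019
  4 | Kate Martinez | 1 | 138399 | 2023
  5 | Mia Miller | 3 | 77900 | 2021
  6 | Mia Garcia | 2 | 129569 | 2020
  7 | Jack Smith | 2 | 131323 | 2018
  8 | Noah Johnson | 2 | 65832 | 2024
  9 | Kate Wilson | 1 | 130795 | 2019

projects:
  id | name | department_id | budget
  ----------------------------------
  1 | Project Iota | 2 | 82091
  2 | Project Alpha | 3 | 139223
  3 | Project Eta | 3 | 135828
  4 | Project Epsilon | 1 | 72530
SELECT hire_year, MIN(salary) AS min_salary FROM employees GROUP BY hire_year HAVING MIN(salary) > 55824

Execution result:
hire_year | min_salary
2018 | 67135
2020 | 129569
2021 | 77900
2023 | 138399
2024 | 65832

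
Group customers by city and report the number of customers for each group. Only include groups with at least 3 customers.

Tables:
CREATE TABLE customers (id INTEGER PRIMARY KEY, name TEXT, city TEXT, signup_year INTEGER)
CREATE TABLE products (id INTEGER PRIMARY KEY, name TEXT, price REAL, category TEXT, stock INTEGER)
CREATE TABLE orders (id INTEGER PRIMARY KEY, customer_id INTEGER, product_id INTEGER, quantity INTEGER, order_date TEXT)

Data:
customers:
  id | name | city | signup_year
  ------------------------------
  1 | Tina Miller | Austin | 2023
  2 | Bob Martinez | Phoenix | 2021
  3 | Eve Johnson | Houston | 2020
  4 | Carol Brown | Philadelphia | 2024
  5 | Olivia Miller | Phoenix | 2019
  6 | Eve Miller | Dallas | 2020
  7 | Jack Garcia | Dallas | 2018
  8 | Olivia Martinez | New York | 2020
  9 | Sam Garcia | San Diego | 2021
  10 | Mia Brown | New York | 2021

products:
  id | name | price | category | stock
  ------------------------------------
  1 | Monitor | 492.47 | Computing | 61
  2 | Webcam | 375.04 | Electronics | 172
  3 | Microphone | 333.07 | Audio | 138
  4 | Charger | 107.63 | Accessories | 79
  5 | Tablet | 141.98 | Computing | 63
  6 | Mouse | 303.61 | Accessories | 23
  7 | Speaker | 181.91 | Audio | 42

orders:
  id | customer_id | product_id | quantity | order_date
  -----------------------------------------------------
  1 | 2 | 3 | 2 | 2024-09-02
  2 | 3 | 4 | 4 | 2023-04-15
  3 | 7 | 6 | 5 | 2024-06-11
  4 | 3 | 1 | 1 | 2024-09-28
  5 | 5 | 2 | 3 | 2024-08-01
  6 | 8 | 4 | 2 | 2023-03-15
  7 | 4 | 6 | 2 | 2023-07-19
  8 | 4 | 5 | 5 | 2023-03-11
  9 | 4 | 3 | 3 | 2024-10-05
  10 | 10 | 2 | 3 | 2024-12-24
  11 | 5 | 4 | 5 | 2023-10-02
SELECT city, COUNT(*) AS n FROM customers GROUP BY city HAVING COUNT(*) >= 3

Execution result:
(no rows)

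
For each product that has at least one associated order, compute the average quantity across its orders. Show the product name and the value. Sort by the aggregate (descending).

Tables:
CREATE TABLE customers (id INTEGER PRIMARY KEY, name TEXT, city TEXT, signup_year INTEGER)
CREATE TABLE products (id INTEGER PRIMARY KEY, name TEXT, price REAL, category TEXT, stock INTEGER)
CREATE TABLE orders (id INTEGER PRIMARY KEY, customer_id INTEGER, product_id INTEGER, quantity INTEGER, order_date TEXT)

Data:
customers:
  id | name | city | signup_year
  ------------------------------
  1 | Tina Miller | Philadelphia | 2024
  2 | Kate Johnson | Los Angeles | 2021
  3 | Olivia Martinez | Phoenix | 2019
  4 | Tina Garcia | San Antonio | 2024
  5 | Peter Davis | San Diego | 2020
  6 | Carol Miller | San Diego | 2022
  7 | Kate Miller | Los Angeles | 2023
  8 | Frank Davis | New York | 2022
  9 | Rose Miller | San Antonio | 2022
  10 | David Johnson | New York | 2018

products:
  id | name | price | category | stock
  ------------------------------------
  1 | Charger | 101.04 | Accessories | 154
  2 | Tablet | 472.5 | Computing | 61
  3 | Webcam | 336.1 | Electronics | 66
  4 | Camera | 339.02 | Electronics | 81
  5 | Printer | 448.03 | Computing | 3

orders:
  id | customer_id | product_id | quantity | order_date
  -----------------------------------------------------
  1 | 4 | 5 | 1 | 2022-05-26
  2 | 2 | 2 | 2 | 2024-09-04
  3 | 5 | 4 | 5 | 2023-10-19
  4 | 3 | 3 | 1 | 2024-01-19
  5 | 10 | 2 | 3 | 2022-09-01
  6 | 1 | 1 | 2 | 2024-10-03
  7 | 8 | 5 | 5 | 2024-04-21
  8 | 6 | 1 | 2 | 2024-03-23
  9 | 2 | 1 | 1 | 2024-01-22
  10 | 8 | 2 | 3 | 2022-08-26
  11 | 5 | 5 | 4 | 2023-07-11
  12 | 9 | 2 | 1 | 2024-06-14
SELECT p.name, AVG(c.quantity) AS avg_quantity FROM orders c JOIN products p ON c.product_id = p.id GROUP BY p.id, p.name ORDER BY avg_quantity DESC

Execution result:
name | avg_quantity
Camera | 5.00
Printer | 3.33
Tablet | 2.25
Charger | 1.67
Webcam | 1.00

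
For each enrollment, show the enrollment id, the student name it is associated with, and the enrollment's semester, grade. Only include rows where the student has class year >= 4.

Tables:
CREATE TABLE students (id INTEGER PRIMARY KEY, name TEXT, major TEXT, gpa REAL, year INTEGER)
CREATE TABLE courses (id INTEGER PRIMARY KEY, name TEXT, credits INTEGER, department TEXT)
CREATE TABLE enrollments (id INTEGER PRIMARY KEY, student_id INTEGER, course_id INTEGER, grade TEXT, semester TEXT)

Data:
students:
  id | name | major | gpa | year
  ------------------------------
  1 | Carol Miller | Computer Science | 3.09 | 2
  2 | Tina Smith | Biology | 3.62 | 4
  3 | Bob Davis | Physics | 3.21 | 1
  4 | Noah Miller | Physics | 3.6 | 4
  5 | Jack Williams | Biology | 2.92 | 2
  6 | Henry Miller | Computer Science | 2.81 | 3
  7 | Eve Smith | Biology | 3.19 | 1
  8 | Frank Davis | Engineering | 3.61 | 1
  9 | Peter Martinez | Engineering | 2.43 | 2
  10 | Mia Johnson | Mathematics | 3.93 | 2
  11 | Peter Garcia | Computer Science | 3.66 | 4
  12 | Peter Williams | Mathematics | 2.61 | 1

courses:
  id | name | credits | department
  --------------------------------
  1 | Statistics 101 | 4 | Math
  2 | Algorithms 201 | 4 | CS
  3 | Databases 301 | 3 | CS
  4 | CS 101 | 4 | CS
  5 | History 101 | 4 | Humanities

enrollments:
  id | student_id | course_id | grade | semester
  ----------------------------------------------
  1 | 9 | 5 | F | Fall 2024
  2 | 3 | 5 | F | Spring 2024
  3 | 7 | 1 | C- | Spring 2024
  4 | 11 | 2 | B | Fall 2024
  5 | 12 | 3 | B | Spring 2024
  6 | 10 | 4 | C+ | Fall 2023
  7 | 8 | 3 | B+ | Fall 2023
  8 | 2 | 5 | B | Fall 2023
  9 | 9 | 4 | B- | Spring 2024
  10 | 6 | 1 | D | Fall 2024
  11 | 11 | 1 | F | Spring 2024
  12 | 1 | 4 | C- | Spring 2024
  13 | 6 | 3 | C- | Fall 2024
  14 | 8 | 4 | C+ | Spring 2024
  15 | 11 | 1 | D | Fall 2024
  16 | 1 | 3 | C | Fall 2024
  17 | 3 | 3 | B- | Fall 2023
SELECT c.id, p.name AS student, c.semester, c.grade FROM enrollments c JOIN students p ON c.student_id = p.id WHERE p.year >= 4

Execution result:
id | student | semester | grade
4 | Peter Garcia | Fall 2024 | B
8 | Tina Smith | Fall 2023 | B
11 | Peter Garcia | Spring 2024 | F
15 | Peter Garcia | Fall 2024 | D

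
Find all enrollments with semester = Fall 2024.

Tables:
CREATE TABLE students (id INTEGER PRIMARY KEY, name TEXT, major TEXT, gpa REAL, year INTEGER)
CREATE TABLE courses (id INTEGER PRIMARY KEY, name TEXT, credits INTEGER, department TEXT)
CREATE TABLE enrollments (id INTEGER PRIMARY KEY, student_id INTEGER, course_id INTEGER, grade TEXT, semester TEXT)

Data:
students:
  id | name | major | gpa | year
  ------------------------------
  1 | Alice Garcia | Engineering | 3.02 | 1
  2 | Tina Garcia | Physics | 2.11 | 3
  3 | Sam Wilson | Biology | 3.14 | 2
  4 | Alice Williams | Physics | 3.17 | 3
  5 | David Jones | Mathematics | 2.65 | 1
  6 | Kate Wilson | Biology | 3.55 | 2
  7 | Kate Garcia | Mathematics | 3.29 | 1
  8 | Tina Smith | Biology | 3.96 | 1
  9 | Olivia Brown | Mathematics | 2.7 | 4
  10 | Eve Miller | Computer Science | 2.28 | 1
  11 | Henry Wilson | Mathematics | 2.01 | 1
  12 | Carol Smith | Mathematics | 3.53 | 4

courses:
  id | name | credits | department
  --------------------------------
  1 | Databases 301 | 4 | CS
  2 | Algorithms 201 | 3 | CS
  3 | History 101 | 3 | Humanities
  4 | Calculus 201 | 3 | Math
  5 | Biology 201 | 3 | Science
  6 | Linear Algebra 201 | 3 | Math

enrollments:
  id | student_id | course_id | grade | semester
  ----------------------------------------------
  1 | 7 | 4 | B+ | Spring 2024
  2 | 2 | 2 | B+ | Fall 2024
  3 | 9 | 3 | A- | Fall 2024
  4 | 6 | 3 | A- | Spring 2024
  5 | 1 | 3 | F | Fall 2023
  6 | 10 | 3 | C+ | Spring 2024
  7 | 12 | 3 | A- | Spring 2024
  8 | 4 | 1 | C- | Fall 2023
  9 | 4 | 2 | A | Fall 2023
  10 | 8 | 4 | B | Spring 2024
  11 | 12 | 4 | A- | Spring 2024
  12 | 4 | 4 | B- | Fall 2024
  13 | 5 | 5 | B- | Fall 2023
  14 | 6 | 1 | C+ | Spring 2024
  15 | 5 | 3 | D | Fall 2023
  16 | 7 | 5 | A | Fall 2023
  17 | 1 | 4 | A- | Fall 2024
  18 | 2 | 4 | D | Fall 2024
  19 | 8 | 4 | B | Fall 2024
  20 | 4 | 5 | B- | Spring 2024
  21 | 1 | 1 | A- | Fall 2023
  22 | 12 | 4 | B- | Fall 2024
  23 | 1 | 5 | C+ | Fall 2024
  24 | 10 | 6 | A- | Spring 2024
SELECT id, semester FROM enrollments WHERE semester = 'Fall 2024'

Execution result:
id | semester
2 | Fall 2024
3 | Fall 2024
12 | Fall 2024
17 | Fall 2024
18 | Fall 2024
19 | Fall 2024
22 | Fall 2024
23 | Fall 2024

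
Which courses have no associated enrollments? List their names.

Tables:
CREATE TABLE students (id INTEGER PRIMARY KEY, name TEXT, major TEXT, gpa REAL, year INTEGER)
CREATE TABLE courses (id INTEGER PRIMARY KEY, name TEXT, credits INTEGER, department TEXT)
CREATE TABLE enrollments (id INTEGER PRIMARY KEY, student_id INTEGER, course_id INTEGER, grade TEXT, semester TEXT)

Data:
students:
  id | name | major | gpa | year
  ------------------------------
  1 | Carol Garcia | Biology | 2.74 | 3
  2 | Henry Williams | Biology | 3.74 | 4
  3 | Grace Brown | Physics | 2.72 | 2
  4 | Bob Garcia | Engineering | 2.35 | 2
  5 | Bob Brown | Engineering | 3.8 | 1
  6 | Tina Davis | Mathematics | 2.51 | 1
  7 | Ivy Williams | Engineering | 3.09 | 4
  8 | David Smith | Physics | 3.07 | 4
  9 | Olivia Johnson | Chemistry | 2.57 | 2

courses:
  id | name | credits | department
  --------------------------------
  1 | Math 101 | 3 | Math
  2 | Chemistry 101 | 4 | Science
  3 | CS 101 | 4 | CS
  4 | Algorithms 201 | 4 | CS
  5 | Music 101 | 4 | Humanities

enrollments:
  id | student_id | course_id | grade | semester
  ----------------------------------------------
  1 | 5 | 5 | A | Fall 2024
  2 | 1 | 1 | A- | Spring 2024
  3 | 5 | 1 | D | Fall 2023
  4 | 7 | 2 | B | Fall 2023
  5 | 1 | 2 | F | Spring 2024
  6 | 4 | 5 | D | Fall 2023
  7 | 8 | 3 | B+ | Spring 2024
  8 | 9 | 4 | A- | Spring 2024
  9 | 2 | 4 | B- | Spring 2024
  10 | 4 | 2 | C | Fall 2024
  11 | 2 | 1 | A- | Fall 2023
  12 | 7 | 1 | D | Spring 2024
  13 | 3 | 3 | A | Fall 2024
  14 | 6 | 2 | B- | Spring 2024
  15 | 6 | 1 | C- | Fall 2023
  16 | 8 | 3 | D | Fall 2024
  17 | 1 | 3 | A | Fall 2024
SELECT p.name FROM courses p LEFT JOIN enrollments c ON c.course_id = p.id WHERE c.id IS NULL

Execution result:
(no rows)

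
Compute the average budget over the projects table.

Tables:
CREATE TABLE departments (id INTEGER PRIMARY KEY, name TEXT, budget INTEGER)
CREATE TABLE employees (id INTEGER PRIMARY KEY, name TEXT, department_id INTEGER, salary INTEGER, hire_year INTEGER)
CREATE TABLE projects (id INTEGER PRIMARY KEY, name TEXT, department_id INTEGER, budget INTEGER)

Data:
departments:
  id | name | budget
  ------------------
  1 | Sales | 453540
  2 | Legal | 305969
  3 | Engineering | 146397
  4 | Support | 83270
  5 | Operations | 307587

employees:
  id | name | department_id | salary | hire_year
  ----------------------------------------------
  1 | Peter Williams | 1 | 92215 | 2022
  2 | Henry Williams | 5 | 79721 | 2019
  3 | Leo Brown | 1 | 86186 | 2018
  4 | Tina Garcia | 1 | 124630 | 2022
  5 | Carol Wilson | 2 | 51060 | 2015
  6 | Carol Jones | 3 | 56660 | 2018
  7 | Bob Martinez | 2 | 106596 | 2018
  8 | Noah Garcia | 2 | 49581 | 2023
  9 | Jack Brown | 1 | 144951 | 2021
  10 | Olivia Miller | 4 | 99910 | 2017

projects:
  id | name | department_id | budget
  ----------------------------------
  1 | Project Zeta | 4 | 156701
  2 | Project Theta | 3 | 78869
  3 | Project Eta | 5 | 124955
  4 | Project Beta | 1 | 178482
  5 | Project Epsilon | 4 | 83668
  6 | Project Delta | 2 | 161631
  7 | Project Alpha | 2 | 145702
SELECT AVG(budget) FROM projects

Execution result:
132858.29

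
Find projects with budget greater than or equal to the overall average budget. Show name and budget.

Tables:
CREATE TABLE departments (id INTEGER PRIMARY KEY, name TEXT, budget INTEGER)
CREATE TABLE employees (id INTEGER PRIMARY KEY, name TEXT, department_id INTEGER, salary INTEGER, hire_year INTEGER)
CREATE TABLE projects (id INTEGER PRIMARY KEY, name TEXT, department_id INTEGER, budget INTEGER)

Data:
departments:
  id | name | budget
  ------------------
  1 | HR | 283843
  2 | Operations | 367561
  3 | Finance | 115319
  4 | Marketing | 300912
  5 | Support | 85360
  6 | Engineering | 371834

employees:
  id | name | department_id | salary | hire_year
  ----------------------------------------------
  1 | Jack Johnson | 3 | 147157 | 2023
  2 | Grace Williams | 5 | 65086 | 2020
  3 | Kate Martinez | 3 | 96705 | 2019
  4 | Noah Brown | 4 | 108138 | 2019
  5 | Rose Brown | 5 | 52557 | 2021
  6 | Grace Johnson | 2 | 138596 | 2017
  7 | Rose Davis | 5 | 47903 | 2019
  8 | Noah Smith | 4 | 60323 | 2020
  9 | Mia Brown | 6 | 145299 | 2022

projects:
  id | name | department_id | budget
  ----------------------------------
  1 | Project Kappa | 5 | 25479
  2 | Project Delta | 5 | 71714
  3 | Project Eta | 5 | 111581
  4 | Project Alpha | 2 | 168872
SELECT name, budget FROM projects WHERE budget >= (SELECT AVG(budget) FROM projects)

Execution result:
name | budget
Project Eta | 111581
Project Alpha | 168872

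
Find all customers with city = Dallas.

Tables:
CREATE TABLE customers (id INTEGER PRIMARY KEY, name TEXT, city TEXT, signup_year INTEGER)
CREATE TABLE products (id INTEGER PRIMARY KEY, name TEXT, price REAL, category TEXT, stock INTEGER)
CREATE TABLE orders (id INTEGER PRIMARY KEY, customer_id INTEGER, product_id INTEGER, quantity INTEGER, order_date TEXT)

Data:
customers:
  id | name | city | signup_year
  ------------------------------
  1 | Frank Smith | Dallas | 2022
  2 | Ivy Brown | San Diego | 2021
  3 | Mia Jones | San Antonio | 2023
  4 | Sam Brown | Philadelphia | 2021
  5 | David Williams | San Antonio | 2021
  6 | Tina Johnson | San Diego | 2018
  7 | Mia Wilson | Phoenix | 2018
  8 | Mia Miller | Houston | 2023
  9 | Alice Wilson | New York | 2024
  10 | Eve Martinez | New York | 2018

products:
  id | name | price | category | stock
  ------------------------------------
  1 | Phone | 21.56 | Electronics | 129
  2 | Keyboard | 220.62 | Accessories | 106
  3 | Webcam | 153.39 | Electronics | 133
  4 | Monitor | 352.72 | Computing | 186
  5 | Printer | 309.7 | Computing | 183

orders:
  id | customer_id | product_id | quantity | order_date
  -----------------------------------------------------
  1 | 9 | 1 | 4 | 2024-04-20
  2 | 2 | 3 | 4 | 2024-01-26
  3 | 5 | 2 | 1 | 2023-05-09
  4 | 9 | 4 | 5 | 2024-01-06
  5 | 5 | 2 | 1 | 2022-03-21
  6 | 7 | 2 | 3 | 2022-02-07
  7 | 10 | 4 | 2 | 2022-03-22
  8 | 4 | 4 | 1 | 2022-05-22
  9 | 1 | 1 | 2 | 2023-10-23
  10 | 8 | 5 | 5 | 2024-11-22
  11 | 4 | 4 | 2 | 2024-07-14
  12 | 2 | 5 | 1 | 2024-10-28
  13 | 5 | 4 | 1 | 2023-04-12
SELECT name, city FROM customers WHERE city = 'Dallas'

Execution result:
name | city
Frank Smith | Dallas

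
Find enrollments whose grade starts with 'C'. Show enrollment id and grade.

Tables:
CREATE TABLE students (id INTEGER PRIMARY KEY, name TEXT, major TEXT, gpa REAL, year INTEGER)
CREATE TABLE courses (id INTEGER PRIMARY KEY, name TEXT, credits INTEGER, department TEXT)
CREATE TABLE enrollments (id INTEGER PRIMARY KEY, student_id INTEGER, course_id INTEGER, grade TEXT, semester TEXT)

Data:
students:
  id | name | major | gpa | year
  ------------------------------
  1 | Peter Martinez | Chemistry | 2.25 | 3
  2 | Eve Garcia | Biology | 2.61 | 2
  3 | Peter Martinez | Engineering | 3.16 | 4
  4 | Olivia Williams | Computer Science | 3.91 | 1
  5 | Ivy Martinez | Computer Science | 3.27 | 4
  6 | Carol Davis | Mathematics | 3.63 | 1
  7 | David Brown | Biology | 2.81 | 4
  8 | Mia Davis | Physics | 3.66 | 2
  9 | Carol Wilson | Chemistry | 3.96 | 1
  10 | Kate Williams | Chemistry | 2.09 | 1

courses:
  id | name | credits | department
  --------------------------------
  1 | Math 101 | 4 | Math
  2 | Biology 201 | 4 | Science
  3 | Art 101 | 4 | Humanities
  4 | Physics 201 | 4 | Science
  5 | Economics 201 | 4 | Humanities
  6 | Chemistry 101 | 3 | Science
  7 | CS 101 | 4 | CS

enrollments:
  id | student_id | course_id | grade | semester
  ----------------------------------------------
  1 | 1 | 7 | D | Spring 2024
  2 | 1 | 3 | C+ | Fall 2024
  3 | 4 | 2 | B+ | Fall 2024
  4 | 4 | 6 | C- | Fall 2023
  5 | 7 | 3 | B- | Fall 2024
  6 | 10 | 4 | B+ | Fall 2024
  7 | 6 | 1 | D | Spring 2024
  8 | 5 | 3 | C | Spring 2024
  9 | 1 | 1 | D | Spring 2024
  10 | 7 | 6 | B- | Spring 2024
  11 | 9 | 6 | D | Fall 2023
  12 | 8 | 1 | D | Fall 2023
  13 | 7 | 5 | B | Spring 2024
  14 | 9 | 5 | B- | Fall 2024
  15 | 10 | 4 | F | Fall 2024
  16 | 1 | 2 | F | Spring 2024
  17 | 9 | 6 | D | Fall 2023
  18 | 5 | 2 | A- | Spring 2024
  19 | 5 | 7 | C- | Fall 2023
SELECT id, grade FROM enrollments WHERE grade LIKE 'C%'

Execution result:
id | grade
2 | C+
4 | C-
8 | C
19 | C-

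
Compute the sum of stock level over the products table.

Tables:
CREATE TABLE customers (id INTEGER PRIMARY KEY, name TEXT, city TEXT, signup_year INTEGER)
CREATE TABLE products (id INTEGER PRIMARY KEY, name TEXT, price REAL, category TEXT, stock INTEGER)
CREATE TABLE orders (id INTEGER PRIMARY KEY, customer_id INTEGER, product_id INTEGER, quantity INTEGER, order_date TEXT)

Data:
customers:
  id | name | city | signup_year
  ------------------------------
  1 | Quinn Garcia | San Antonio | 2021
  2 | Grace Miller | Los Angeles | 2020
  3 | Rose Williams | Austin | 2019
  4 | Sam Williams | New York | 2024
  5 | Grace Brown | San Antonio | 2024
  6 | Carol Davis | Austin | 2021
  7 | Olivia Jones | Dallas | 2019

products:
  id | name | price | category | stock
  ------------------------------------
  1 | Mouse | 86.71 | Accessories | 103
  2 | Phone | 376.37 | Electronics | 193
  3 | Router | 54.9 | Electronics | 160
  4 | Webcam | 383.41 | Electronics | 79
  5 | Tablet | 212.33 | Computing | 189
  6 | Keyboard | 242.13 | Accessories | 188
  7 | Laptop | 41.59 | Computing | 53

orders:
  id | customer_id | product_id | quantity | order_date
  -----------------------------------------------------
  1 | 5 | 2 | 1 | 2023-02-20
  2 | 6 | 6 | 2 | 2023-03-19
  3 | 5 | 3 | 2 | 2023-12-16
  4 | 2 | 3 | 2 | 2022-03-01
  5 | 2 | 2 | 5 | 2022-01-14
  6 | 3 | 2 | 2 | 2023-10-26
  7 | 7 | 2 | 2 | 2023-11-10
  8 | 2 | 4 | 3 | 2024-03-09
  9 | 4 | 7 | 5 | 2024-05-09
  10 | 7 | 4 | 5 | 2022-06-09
SELECT SUM(stock) FROM products

Execution result:
965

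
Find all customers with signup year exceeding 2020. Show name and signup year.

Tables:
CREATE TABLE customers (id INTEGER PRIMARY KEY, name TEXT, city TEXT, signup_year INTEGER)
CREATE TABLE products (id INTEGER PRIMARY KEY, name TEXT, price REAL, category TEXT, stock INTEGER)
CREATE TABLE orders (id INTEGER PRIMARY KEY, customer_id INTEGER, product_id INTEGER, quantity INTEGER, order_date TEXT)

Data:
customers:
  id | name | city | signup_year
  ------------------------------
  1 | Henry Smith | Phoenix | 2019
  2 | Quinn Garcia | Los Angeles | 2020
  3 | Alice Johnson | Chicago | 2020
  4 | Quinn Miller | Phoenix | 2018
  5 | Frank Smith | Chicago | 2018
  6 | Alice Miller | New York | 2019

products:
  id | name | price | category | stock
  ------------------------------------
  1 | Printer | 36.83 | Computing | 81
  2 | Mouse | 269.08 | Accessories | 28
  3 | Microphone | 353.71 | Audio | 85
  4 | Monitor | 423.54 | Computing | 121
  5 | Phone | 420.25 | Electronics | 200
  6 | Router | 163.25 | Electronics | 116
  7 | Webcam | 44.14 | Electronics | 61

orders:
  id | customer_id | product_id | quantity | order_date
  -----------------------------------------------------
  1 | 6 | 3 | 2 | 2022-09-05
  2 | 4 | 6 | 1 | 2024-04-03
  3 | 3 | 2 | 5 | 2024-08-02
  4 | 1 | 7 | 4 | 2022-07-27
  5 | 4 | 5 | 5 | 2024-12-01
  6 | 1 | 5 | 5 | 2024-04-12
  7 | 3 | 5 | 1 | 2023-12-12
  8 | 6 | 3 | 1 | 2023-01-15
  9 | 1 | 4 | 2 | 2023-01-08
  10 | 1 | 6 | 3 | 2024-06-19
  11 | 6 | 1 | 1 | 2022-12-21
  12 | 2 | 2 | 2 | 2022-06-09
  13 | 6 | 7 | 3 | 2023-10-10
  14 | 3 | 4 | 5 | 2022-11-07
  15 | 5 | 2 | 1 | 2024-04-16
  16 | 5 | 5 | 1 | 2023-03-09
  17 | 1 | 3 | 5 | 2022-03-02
SELECT name, signup_year FROM customers WHERE signup_year > 2020

Execution result:
(no rows)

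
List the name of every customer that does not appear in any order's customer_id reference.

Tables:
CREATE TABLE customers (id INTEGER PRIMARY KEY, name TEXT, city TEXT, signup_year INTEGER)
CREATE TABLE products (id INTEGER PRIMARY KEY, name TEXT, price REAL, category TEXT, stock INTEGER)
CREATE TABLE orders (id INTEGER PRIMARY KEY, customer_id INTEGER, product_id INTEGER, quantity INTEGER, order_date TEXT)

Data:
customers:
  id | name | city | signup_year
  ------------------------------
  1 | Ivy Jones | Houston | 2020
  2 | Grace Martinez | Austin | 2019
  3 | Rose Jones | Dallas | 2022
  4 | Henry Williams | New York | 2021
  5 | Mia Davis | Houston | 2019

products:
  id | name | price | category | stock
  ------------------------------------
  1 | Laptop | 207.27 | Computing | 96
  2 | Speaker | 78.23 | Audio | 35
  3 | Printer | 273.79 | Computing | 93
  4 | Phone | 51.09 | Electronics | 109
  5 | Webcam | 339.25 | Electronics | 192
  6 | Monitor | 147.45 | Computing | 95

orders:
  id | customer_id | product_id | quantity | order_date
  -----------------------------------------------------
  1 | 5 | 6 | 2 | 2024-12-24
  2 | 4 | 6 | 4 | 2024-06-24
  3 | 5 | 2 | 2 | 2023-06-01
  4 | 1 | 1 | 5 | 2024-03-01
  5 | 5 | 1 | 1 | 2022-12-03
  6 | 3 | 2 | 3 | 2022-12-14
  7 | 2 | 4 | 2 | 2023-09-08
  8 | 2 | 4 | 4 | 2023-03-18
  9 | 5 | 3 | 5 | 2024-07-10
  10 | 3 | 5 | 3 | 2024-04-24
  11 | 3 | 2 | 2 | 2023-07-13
SELECT p.name FROM customers p LEFT JOIN orders c ON c.customer_id = p.id WHERE c.id IS NULL

Execution result:
(no rows)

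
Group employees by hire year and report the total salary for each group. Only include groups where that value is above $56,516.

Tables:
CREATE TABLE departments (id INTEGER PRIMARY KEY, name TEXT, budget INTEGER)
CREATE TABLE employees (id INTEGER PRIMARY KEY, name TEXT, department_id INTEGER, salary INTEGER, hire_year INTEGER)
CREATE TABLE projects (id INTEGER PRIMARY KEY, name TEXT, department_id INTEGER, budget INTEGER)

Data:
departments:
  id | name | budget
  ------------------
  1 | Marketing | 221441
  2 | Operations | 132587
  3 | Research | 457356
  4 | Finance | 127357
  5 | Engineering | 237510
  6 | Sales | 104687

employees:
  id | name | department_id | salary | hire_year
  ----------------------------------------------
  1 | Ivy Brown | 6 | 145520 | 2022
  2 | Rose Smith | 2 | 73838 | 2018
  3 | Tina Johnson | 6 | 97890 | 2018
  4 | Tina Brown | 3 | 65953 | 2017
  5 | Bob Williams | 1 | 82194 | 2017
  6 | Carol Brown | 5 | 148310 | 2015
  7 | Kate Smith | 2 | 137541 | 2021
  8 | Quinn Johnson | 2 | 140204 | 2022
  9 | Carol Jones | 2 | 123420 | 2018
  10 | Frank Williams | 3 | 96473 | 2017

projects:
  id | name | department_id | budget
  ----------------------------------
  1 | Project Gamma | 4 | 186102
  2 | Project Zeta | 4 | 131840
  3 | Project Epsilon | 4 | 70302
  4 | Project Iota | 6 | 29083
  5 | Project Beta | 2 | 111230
SELECT hire_year, SUM(salary) AS sum_salary FROM employees GROUP BY hire_year HAVING SUM(salary) > 56516

Execution result:
hire_year | sum_salary
2015 | 148310
2017 | 244620
2018 | 295148
2021 | 137541
2022 | 285724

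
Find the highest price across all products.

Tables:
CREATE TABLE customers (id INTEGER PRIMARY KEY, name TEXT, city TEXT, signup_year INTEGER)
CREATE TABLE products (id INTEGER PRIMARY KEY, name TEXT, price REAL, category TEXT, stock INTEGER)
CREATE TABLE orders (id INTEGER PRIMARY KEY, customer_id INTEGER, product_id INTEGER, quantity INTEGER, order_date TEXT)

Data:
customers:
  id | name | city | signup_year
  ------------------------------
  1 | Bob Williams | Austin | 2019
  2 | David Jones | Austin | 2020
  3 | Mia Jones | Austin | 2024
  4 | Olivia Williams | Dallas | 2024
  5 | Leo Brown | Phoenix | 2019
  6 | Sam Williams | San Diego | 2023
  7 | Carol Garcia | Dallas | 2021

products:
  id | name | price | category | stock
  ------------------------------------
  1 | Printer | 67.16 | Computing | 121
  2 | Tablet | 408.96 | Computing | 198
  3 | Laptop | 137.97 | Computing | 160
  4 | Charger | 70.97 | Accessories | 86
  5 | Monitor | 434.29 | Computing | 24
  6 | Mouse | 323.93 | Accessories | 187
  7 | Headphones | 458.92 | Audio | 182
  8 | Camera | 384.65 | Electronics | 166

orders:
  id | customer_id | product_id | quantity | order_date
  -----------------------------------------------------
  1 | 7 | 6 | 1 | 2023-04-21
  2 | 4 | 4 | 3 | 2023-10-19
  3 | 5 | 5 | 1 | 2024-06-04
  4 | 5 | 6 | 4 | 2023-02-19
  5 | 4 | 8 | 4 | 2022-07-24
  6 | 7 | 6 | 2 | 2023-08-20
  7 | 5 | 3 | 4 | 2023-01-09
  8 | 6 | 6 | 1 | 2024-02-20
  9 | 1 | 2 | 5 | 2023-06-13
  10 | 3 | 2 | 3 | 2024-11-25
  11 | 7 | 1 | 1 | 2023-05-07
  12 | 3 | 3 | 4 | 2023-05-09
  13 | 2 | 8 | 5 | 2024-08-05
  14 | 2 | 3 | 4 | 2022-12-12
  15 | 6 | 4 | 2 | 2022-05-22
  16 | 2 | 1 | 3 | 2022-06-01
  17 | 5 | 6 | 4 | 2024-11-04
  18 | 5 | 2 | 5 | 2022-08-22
SELECT MAX(price) FROM products

Execution result:
458.92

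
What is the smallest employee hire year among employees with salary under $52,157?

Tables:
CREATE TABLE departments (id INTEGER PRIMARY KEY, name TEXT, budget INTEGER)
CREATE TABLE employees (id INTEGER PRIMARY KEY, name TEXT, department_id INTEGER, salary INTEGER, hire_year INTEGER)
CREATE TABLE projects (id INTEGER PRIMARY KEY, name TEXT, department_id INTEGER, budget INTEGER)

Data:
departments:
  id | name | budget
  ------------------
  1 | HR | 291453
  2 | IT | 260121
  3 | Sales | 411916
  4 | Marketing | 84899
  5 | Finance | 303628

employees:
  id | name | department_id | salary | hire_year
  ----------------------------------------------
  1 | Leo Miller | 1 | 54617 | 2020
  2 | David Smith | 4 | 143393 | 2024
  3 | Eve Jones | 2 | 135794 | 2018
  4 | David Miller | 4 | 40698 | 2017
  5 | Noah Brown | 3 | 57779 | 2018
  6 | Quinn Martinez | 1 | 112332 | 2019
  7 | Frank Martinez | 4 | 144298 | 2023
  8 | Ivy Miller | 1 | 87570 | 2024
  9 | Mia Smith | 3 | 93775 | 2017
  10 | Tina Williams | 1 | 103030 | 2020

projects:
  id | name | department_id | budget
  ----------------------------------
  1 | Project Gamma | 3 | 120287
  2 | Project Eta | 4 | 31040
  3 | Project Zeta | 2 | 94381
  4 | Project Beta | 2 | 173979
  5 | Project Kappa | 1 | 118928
SELECT MIN(hire_year) FROM employees WHERE salary < 52157

Execution result:
2017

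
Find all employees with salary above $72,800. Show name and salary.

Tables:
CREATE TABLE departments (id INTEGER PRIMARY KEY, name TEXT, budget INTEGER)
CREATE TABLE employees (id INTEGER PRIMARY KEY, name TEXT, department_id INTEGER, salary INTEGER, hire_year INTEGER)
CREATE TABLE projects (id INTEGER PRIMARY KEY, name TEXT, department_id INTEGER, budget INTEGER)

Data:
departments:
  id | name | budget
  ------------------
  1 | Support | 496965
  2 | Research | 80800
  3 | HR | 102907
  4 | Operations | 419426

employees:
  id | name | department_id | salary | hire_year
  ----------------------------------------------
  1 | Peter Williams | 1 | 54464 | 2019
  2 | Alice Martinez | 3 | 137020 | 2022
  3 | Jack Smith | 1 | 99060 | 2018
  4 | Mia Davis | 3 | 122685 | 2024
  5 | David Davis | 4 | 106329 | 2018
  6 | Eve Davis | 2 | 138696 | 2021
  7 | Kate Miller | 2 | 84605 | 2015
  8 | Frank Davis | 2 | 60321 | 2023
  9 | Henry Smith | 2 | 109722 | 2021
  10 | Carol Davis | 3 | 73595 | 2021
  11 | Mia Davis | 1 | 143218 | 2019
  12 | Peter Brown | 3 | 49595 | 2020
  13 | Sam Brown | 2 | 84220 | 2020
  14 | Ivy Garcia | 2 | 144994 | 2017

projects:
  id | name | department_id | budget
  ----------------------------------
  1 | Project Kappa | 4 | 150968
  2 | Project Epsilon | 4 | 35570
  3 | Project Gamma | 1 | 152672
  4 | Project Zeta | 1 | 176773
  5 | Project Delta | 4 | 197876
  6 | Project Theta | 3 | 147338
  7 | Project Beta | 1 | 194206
SELECT name, salary FROM employees WHERE salary > 72800

Execution result:
name | salary
Alice Martinez | 137020
Jack Smith | 99060
Mia Davis | 122685
David Davis | 106329
Eve Davis | 138696
Kate Miller | 84605
Henry Smith | 109722
Carol Davis | 73595
Mia Davis | 143218
Sam Brown | 84220
Ivy Garcia | 144994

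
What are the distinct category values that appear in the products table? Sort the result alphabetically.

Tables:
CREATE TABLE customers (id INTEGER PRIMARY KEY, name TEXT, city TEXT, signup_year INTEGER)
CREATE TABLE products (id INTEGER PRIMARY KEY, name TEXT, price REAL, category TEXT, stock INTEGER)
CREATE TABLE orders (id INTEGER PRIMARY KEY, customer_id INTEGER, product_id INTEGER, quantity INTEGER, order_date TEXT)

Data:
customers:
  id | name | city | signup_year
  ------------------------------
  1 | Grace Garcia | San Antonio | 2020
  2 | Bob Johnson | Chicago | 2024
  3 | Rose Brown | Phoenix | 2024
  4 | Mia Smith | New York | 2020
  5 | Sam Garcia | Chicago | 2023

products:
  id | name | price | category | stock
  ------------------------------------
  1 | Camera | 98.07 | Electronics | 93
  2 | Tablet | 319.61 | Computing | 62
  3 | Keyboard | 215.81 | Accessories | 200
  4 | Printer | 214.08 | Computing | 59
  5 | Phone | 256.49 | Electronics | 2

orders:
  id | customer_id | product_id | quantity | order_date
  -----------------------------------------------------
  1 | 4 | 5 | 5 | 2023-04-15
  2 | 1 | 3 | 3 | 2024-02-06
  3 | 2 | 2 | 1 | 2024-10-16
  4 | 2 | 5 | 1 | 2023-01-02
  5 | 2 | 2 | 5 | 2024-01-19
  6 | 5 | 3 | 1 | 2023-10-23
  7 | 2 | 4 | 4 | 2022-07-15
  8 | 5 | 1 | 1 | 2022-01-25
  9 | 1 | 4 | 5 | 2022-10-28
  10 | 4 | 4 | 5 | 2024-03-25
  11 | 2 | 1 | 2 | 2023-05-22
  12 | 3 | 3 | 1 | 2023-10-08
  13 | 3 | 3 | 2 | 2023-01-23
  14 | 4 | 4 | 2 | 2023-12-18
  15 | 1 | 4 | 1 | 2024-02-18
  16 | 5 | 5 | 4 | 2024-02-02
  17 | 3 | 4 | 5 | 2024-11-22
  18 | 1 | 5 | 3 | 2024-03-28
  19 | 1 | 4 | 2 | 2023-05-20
SELECT DISTINCT category FROM products ORDER BY category

Execution result:
category
Accessories
Computing
Electronics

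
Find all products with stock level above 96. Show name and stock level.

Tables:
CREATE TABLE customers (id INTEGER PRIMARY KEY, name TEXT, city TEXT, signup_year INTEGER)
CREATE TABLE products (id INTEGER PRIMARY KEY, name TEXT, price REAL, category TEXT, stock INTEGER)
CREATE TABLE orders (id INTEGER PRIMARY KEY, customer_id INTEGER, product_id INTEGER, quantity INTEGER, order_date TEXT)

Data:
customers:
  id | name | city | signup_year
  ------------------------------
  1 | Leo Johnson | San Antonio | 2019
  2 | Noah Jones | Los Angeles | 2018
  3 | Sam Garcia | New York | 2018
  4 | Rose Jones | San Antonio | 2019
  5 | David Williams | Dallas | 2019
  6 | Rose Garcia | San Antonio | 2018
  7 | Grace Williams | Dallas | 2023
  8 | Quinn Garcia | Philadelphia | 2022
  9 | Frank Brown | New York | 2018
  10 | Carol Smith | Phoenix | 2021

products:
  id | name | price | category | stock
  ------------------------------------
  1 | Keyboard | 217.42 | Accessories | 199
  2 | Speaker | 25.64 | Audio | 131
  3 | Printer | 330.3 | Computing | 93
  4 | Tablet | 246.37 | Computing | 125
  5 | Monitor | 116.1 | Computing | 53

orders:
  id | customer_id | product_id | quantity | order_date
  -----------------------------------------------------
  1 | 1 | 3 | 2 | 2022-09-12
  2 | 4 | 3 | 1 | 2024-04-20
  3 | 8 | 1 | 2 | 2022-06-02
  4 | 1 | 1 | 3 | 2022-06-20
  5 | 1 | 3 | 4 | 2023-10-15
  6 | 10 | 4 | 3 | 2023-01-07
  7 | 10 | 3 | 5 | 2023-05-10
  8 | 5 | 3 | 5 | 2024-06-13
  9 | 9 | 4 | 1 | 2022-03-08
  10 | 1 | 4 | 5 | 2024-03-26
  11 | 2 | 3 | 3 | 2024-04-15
SELECT name, stock FROM products WHERE stock > 96

Execution result:
name | stock
Keyboard | 199
Speaker | 131
Tablet | 125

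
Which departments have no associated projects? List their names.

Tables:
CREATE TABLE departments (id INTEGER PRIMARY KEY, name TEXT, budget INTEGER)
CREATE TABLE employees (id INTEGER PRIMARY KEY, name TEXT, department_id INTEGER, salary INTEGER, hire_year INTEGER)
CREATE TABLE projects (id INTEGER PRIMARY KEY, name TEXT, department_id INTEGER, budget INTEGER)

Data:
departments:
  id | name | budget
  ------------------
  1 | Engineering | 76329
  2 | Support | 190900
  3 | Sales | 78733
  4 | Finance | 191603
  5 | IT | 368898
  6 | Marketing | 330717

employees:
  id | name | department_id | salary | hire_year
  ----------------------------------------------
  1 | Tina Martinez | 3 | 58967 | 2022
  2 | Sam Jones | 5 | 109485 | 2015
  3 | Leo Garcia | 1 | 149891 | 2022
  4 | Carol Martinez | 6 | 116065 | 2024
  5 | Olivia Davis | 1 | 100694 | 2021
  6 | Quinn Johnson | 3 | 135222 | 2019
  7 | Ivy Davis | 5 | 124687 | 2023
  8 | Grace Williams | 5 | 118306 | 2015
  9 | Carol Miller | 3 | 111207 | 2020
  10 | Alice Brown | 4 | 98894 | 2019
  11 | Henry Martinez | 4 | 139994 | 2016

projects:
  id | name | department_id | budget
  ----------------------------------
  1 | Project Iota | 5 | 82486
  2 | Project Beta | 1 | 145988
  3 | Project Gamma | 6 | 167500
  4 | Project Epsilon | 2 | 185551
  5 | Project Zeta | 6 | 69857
SELECT p.name FROM departments p LEFT JOIN projects c ON c.department_id = p.id WHERE c.id IS NULL

Execution result:
name
Sales
Finance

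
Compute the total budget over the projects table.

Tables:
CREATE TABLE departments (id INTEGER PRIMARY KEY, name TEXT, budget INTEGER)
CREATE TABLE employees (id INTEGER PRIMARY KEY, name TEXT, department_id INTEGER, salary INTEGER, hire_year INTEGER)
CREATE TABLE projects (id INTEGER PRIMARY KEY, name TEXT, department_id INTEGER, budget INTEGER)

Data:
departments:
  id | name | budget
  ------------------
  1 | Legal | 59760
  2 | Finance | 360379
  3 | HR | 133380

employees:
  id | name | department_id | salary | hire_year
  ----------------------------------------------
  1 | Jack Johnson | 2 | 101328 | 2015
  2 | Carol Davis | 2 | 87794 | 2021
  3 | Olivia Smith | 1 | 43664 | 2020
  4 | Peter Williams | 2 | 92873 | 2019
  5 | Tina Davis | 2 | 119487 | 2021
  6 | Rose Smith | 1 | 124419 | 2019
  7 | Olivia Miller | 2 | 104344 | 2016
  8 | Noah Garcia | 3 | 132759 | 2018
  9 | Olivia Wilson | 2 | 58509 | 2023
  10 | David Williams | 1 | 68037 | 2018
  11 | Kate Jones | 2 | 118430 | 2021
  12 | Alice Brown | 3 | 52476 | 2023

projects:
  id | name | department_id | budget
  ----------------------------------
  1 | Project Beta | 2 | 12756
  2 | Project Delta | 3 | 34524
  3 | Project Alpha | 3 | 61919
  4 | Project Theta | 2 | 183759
SELECT SUM(budget) FROM projects

Execution result:
292958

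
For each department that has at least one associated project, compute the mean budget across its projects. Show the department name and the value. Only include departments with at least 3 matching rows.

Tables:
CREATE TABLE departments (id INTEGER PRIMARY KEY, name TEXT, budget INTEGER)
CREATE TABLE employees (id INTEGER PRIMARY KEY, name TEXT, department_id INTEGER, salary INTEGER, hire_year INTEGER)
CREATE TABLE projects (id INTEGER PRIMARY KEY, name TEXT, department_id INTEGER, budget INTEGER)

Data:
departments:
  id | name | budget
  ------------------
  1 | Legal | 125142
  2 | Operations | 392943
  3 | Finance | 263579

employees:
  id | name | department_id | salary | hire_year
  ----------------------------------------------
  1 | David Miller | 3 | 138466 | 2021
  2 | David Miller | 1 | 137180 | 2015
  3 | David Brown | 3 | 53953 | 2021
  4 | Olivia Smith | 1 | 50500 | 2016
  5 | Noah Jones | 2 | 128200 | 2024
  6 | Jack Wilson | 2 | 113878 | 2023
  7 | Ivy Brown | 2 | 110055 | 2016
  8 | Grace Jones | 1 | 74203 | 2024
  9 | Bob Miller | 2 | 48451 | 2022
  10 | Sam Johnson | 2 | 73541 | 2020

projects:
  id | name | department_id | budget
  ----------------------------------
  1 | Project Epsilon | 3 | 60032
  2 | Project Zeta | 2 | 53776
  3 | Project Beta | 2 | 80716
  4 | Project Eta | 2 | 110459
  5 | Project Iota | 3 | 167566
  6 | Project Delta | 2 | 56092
SELECT p.name, AVG(c.budget) AS avg_budget FROM projects c JOIN departments p ON c.department_id = p.id GROUP BY p.id, p.name HAVING COUNT(*) >= 3

Execution result:
name | avg_budget
Operations | 75260.75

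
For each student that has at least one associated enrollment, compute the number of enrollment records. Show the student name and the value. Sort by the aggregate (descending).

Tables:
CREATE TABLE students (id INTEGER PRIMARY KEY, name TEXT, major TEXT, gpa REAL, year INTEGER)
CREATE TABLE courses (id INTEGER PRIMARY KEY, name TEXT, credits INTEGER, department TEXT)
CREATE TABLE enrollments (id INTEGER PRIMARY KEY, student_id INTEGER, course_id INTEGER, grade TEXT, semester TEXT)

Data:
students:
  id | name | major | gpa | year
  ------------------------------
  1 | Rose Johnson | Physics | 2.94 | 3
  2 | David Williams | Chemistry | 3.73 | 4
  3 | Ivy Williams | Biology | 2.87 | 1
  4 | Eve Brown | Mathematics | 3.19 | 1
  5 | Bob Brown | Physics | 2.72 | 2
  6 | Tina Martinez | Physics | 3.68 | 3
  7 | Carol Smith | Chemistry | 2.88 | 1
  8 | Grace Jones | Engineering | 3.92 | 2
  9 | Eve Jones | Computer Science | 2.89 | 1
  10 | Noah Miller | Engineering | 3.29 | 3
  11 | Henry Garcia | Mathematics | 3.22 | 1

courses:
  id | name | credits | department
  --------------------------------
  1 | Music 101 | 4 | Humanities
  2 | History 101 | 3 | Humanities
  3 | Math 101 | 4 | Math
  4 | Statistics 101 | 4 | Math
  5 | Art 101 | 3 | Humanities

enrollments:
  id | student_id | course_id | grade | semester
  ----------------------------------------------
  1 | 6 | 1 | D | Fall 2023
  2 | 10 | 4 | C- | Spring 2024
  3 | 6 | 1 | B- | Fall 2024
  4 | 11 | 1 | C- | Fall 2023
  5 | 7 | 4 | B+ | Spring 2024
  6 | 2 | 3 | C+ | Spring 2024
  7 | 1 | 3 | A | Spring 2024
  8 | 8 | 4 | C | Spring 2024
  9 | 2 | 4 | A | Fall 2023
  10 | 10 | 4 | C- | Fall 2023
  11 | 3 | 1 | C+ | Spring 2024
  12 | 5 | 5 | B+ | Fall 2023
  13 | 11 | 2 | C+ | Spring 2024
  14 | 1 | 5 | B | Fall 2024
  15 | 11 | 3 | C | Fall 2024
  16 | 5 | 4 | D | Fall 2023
SELECT p.name, COUNT(*) AS n FROM enrollments c JOIN students p ON c.student_id = p.id GROUP BY p.id, p.name ORDER BY n DESC

Execution result:
name | n
Henry Garcia | 3
Rose Johnson | 2
David Williams | 2
Bob Brown | 2
Tina Martinez | 2
Noah Miller | 2
Ivy Williams | 1
Carol Smith | 1
Grace Jones | 1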